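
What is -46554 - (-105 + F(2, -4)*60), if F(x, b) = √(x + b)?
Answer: -46449 - 60*I*√2 ≈ -46449.0 - 84.853*I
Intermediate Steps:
F(x, b) = √(b + x)
-46554 - (-105 + F(2, -4)*60) = -46554 - (-105 + √(-4 + 2)*60) = -46554 - (-105 + √(-2)*60) = -46554 - (-105 + (I*√2)*60) = -46554 - (-105 + 60*I*√2) = -46554 + (105 - 60*I*√2) = -46449 - 60*I*√2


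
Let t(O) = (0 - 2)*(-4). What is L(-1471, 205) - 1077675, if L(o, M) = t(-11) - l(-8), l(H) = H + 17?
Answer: -1077676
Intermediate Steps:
l(H) = 17 + H
t(O) = 8 (t(O) = -2*(-4) = 8)
L(o, M) = -1 (L(o, M) = 8 - (17 - 8) = 8 - 1*9 = 8 - 9 = -1)
L(-1471, 205) - 1077675 = -1 - 1077675 = -1077676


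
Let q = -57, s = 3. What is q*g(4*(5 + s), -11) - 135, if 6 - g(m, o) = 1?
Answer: -420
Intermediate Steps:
g(m, o) = 5 (g(m, o) = 6 - 1*1 = 6 - 1 = 5)
q*g(4*(5 + s), -11) - 135 = -57*5 - 135 = -285 - 135 = -420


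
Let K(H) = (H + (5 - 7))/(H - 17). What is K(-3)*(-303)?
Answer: -303/4 ≈ -75.750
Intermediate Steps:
K(H) = (-2 + H)/(-17 + H) (K(H) = (H - 2)/(-17 + H) = (-2 + H)/(-17 + H))
K(-3)*(-303) = ((-2 - 3)/(-17 - 3))*(-303) = (-5/(-20))*(-303) = -1/20*(-5)*(-303) = (¼)*(-303) = -303/4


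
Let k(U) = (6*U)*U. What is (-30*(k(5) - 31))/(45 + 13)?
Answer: -1785/29 ≈ -61.552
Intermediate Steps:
k(U) = 6*U**2
(-30*(k(5) - 31))/(45 + 13) = (-30*(6*5**2 - 31))/(45 + 13) = (-30*(6*25 - 31))/58 = (-30*(150 - 31))/58 = (-30*119)/58 = (1/58)*(-3570) = -1785/29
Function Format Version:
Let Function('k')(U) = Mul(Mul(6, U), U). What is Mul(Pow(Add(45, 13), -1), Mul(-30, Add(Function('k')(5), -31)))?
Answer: Rational(-1785, 29) ≈ -61.552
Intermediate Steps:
Function('k')(U) = Mul(6, Pow(U, 2))
Mul(Pow(Add(45, 13), -1), Mul(-30, Add(Function('k')(5), -31))) = Mul(Pow(Add(45, 13), -1), Mul(-30, Add(Mul(6, Pow(5, 2)), -31))) = Mul(Pow(58, -1), Mul(-30, Add(Mul(6, 25), -31))) = Mul(Rational(1, 58), Mul(-30, Add(150, -31))) = Mul(Rational(1, 58), Mul(-30, 119)) = Mul(Rational(1, 58), -3570) = Rational(-1785, 29)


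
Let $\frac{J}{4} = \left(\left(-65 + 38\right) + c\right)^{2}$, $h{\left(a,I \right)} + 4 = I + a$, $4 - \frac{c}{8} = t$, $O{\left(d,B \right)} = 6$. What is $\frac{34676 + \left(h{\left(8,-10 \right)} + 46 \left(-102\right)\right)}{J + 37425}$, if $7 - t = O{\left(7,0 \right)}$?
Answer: $\frac{29978}{37461} \approx 0.80025$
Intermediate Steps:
$t = 1$ ($t = 7 - 6 = 1$)
$c = 24$ ($c = 32 - 8 = 24$)
$h{\left(a,I \right)} = -4 + I + a$ ($h{\left(a,I \right)} = -4 + \left(I + a\right) = -4 + I + a$)
$J = 36$ ($J = 4 \left(\left(-65 + 38\right) + 24\right)^{2} = 4 \left(-27 + 24\right)^{2} = 4 \left(-3\right)^{2} = 4 \cdot 9 = 36$)
$\frac{34676 + \left(h{\left(8,-10 \right)} + 46 \left(-102\right)\right)}{J + 37425} = \frac{34676 + \left(\left(-4 - 10 + 8\right) + 46 \left(-102\right)\right)}{36 + 37425} = \frac{34676 - 4698}{37461} = \left(34676 - 4698\right) \frac{1}{37461} = 29978 \cdot \frac{1}{37461} = \frac{29978}{37461}$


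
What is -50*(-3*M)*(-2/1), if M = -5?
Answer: 1500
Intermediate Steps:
-50*(-3*M)*(-2/1) = -50*(-3*(-5))*(-2/1) = -750*(-2*1) = -750*(-2) = -50*(-30) = 1500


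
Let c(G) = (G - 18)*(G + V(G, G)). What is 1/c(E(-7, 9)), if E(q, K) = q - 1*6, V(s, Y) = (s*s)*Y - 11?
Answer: 1/68851 ≈ 1.4524e-5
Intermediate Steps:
V(s, Y) = -11 + Y*s² (V(s, Y) = s²*Y - 11 = Y*s² - 11 = -11 + Y*s²)
E(q, K) = -6 + q (E(q, K) = q - 6 = -6 + q)
c(G) = (-18 + G)*(-11 + G + G³) (c(G) = (G - 18)*(G + (-11 + G*G²)) = (-18 + G)*(G + (-11 + G³)) = (-18 + G)*(-11 + G + G³))
1/c(E(-7, 9)) = 1/(198 + (-6 - 7)² + (-6 - 7)⁴ - 29*(-6 - 7) - 18*(-6 - 7)³) = 1/(198 + (-13)² + (-13)⁴ - 29*(-13) - 18*(-13)³) = 1/(198 + 169 + 28561 + 377 - 18*(-2197)) = 1/(198 + 169 + 28561 + 377 + 39546) = 1/68851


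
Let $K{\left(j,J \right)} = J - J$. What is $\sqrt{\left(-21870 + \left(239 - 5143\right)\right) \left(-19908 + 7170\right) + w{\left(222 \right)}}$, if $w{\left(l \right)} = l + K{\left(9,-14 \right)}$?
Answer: $\sqrt{341047434} \approx 18467.0$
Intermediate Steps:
$K{\left(j,J \right)} = 0$
$w{\left(l \right)} = l$ ($w{\left(l \right)} = l + 0 = l$)
$\sqrt{\left(-21870 + \left(239 - 5143\right)\right) \left(-19908 + 7170\right) + w{\left(222 \right)}} = \sqrt{\left(-21870 + \left(239 - 5143\right)\right) \left(-19908 + 7170\right) + 222} = \sqrt{\left(-21870 + \left(239 - 5143\right)\right) \left(-12738\right) + 222} = \sqrt{\left(-21870 - 4904\right) \left(-12738\right) + 222} = \sqrt{\left(-26774\right) \left(-12738\right) + 222} = \sqrt{341047212 + 222} = \sqrt{341047434}$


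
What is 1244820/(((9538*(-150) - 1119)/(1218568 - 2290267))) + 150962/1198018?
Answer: 88791272431676951/95296940819 ≈ 9.3173e+5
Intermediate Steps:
1244820/(((9538*(-150) - 1119)/(1218568 - 2290267))) + 150962/1198018 = 1244820/(((-1430700 - 1119)/(-1071699))) + 150962*(1/1198018) = 1244820/((-1431819*(-1/1071699))) + 75481/599009 = 1244820/(477273/357233) + 75481/599009 = 1244820*(357233/477273) + 75481/599009 = 148230261020/159091 + 75481/599009 = 88791272431676951/95296940819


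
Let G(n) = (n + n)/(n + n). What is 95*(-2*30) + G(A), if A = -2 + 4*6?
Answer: -5699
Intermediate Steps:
A = 22 (A = -2 + 24 = 22)
G(n) = 1 (G(n) = (2*n)/((2*n)) = (2*n)*(1/(2*n)) = 1)
95*(-2*30) + G(A) = 95*(-2*30) + 1 = 95*(-60) + 1 = -5700 + 1 = -5699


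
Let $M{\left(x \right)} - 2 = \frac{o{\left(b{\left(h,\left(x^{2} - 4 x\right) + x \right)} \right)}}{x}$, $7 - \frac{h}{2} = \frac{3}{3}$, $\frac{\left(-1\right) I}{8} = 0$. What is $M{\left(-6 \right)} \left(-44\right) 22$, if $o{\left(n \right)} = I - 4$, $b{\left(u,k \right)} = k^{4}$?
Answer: $- \frac{7744}{3} \approx -2581.3$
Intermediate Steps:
$I = 0$ ($I = \left(-8\right) 0 = 0$)
$h = 12$ ($h = 14 - 2 \cdot \frac{3}{3} = 14 - 2 \cdot 3 \cdot \frac{1}{3} = 14 - 2 = 12$)
$o{\left(n \right)} = -4$ ($o{\left(n \right)} = 0 - 4 = -4$)
$M{\left(x \right)} = 2 - \frac{4}{x}$
$M{\left(-6 \right)} \left(-44\right) 22 = \left(2 - \frac{4}{-6}\right) \left(-44\right) 22 = \left(2 - - \frac{2}{3}\right) \left(-44\right) 22 = \left(2 + \frac{2}{3}\right) \left(-44\right) 22 = \frac{8}{3} \left(-44\right) 22 = \left(- \frac{352}{3}\right) 22 = - \frac{7744}{3}$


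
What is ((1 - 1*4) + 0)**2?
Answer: 9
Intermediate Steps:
((1 - 1*4) + 0)**2 = ((1 - 4) + 0)**2 = (-3 + 0)**2 = (-3)**2 = 9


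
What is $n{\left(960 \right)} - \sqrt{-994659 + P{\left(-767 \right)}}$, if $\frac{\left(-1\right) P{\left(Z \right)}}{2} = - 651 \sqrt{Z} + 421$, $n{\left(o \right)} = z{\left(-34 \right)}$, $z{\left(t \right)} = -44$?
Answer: $-44 - \sqrt{-995501 + 1302 i \sqrt{767}} \approx -62.067 - 997.91 i$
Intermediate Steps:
$n{\left(o \right)} = -44$
$P{\left(Z \right)} = -842 + 1302 \sqrt{Z}$ ($P{\left(Z \right)} = - 2 \left(- 651 \sqrt{Z} + 421\right) = - 2 \left(421 - 651 \sqrt{Z}\right) = -842 + 1302 \sqrt{Z}$)
$n{\left(960 \right)} - \sqrt{-994659 + P{\left(-767 \right)}} = -44 - \sqrt{-994659 - \left(842 - 1302 \sqrt{-767}\right)} = -44 - \sqrt{-994659 - \left(842 - 1302 i \sqrt{767}\right)} = -44 - \sqrt{-995501 + 1302 i \sqrt{767}}$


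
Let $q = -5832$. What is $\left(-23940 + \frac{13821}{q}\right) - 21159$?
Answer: $- \frac{87677063}{1944} \approx -45101.0$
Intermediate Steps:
$\left(-23940 + \frac{13821}{q}\right) - 21159 = \left(-23940 + \frac{13821}{-5832}\right) - 21159 = \left(-23940 + 13821 \left(- \frac{1}{5832}\right)\right) - 21159 = \left(-23940 - \frac{4607}{1944}\right) - 21159 = - \frac{46543967}{1944} - 21159 = - \frac{87677063}{1944}$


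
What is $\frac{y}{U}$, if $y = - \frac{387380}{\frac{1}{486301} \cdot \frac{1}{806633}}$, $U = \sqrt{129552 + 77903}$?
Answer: $- \frac{30391234281878708 \sqrt{207455}}{41491} \approx -3.3362 \cdot 10^{14}$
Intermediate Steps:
$U = \sqrt{207455} \approx 455.47$
$y = -151956171409393540$ ($y = - \frac{387380}{\frac{1}{486301} \cdot \frac{1}{806633}} = - 387380 \frac{1}{\frac{1}{392266434533}} = \left(-387380\right) 392266434533 = -151956171409393540$)
$\frac{y}{U} = - \frac{151956171409393540}{\sqrt{207455}} = - 151956171409393540 \frac{\sqrt{207455}}{207455} = - \frac{30391234281878708 \sqrt{207455}}{41491}$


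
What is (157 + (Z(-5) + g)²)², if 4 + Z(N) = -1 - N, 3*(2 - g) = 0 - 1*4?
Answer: 2289169/81 ≈ 28261.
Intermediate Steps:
g = 10/3 (g = 2 - (0 - 1*4)/3 = 2 - (0 - 4)/3 = 2 - ⅓*(-4) = 2 + 4/3 = 10/3 ≈ 3.3333)
Z(N) = -5 - N (Z(N) = -4 + (-1 - N) = -5 - N)
(157 + (Z(-5) + g)²)² = (157 + ((-5 - 1*(-5)) + 10/3)²)² = (157 + ((-5 + 5) + 10/3)²)² = (157 + (0 + 10/3)²)² = (157 + (10/3)²)² = (157 + 100/9)² = (1513/9)² = 2289169/81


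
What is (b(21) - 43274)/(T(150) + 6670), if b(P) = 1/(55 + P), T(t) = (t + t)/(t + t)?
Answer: -3288823/506996 ≈ -6.4869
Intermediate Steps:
T(t) = 1 (T(t) = (2*t)/((2*t)) = (2*t)*(1/(2*t)) = 1)
(b(21) - 43274)/(T(150) + 6670) = (1/(55 + 21) - 43274)/(1 + 6670) = (1/76 - 43274)/6671 = (1/76 - 43274)*(1/6671) = -3288823/76*1/6671 = -3288823/506996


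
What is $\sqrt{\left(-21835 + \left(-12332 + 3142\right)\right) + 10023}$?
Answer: $i \sqrt{21002} \approx 144.92 i$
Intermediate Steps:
$\sqrt{\left(-21835 + \left(-12332 + 3142\right)\right) + 10023} = \sqrt{\left(-21835 - 9190\right) + 10023} = \sqrt{-31025 + 10023} = \sqrt{-21002} = i \sqrt{21002}$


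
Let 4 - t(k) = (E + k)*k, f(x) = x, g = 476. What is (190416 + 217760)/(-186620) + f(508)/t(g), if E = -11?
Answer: -5652427881/2581607770 ≈ -2.1895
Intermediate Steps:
t(k) = 4 - k*(-11 + k) (t(k) = 4 - (-11 + k)*k = 4 - k*(-11 + k))
(190416 + 217760)/(-186620) + f(508)/t(g) = (190416 + 217760)/(-186620) + 508/(4 - 1*476² + 11*476) = 408176*(-1/186620) + 508/(4 - 1*226576 + 5236) = -102044/46655 + 508/(4 - 226576 + 5236) = -102044/46655 + 508/(-221336) = -102044/46655 + 508*(-1/221336) = -102044/46655 - 127/55334 = -5652427881/2581607770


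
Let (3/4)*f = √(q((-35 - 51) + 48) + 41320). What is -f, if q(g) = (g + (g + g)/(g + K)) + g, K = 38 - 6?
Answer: -4*√371310/9 ≈ -270.82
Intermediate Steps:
K = 32
q(g) = 2*g + 2*g/(32 + g) (q(g) = (g + (g + g)/(g + 32)) + g = (g + (2*g)/(32 + g)) + g = (g + 2*g/(32 + g)) + g = 2*g + 2*g/(32 + g))
f = 4*√371310/9 (f = 4*√(2*((-35 - 51) + 48)*(33 + ((-35 - 51) + 48))/(32 + ((-35 - 51) + 48)) + 41320)/3 = 4*√(2*(-86 + 48)*(33 + (-86 + 48))/(32 + (-86 + 48)) + 41320)/3 = 4*√(2*(-38)*(33 - 38)/(32 - 38) + 41320)/3 = 4*√(2*(-38)*(-5)/(-6) + 41320)/3 = 4*√(2*(-38)*(-⅙)*(-5) + 41320)/3 = 4*√(-190/3 + 41320)/3 = 4*√(123770/3)/3 = 4*(√371310/3)/3 = 4*√371310/9 ≈ 270.82)
-f = -4*√371310/9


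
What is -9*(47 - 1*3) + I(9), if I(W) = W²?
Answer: -315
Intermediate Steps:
-9*(47 - 1*3) + I(9) = -9*(47 - 1*3) + 9² = -9*(47 - 3) + 81 = -9*44 + 81 = -396 + 81 = -315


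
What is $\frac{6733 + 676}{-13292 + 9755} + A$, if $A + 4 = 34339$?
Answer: $\frac{121435486}{3537} \approx 34333.0$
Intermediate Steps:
$A = 34335$ ($A = -4 + 34339 = 34335$)
$\frac{6733 + 676}{-13292 + 9755} + A = \frac{6733 + 676}{-13292 + 9755} + 34335 = \frac{7409}{-3537} + 34335 = 7409 \left(- \frac{1}{3537}\right) + 34335 = - \frac{7409}{3537} + 34335 = \frac{121435486}{3537}$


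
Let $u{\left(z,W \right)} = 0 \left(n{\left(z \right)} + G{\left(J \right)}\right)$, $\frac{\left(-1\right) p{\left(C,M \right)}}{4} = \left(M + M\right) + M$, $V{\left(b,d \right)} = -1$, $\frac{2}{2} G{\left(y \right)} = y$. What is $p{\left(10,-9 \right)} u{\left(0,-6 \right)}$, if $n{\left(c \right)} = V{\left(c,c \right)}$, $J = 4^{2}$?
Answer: $0$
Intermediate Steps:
$J = 16$
$G{\left(y \right)} = y$
$n{\left(c \right)} = -1$
$p{\left(C,M \right)} = - 12 M$ ($p{\left(C,M \right)} = - 4 \left(\left(M + M\right) + M\right) = - 4 \left(2 M + M\right) = - 4 \cdot 3 M = - 12 M$)
$u{\left(z,W \right)} = 0$ ($u{\left(z,W \right)} = 0 \left(-1 + 16\right) = 0 \cdot 15 = 0$)
$p{\left(10,-9 \right)} u{\left(0,-6 \right)} = \left(-12\right) \left(-9\right) 0 = 108 \cdot 0 = 0$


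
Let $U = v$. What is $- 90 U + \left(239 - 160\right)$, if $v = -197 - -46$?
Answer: $13669$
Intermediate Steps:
$v = -151$ ($v = -197 + 46 = -151$)
$U = -151$
$- 90 U + \left(239 - 160\right) = \left(-90\right) \left(-151\right) + \left(239 - 160\right) = 13590 + 79 = 13669$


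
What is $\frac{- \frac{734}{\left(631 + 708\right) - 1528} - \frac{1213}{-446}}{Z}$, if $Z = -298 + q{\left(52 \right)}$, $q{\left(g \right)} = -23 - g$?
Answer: $- \frac{556621}{31441662} \approx -0.017703$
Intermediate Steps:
$Z = -373$ ($Z = -298 - 75 = -373$)
$\frac{- \frac{734}{\left(631 + 708\right) - 1528} - \frac{1213}{-446}}{Z} = \frac{- \frac{734}{\left(631 + 708\right) - 1528} - \frac{1213}{-446}}{-373} = \left(- \frac{734}{1339 - 1528} - - \frac{1213}{446}\right) \left(- \frac{1}{373}\right) = \left(- \frac{734}{-189} + \frac{1213}{446}\right) \left(- \frac{1}{373}\right) = \left(\left(-734\right) \left(- \frac{1}{189}\right) + \frac{1213}{446}\right) \left(- \frac{1}{373}\right) = \left(\frac{734}{189} + \frac{1213}{446}\right) \left(- \frac{1}{373}\right) = \frac{556621}{84294} \left(- \frac{1}{373}\right) = - \frac{556621}{31441662}$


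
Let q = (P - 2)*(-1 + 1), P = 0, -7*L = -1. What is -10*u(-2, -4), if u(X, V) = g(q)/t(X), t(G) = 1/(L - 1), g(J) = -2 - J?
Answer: -120/7 ≈ -17.143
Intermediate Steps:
L = ⅐ (L = -⅐*(-1) = ⅐ ≈ 0.14286)
q = 0 (q = (0 - 2)*(-1 + 1) = -2*0 = 0)
t(G) = -7/6 (t(G) = 1/(⅐ - 1) = 1/(-6/7) = -7/6)
u(X, V) = 12/7 (u(X, V) = (-2 - 1*0)/(-7/6) = (-2 + 0)*(-6/7) = -2*(-6/7) = 12/7)
-10*u(-2, -4) = -10*12/7 = -120/7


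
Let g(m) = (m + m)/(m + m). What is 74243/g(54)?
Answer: 74243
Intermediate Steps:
g(m) = 1 (g(m) = (2*m)/((2*m)) = (2*m)*(1/(2*m)) = 1)
74243/g(54) = 74243/1 = 74243*1 = 74243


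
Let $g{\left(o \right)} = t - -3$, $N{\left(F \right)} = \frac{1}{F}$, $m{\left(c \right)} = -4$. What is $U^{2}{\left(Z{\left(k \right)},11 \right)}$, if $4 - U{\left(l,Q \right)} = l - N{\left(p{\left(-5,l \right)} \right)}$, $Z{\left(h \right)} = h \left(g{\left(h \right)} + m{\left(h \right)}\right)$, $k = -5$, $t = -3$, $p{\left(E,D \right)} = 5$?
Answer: $\frac{6241}{25} \approx 249.64$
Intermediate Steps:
$g{\left(o \right)} = 0$ ($g{\left(o \right)} = -3 - -3 = -3 + 3 = 0$)
$Z{\left(h \right)} = - 4 h$ ($Z{\left(h \right)} = h \left(0 - 4\right) = h \left(-4\right) = - 4 h$)
$U{\left(l,Q \right)} = \frac{21}{5} - l$ ($U{\left(l,Q \right)} = 4 - \left(l - \frac{1}{5}\right) = 4 - \left(- \frac{1}{5} + l\right) = \frac{21}{5} - l$)
$U^{2}{\left(Z{\left(k \right)},11 \right)} = \left(\frac{21}{5} - \left(-4\right) \left(-5\right)\right)^{2} = \left(\frac{21}{5} - 20\right)^{2} = \left(- \frac{79}{5}\right)^{2} = \frac{6241}{25}$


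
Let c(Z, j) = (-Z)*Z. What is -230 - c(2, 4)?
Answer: -226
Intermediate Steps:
c(Z, j) = -Z²
-230 - c(2, 4) = -230 - (-1)*2² = -230 - (-1)*4 = -230 - 1*(-4) = -230 + 4 = -226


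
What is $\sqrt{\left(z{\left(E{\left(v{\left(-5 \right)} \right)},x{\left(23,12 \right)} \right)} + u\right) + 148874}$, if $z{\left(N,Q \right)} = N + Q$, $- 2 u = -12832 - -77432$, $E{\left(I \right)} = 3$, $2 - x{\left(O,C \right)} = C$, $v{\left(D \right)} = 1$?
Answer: $\sqrt{116567} \approx 341.42$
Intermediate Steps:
$x{\left(O,C \right)} = 2 - C$
$u = -32300$ ($u = - \frac{-12832 - -77432}{2} = - \frac{-12832 + 77432}{2} = \left(- \frac{1}{2}\right) 64600 = -32300$)
$\sqrt{\left(z{\left(E{\left(v{\left(-5 \right)} \right)},x{\left(23,12 \right)} \right)} + u\right) + 148874} = \sqrt{\left(\left(3 + \left(2 - 12\right)\right) - 32300\right) + 148874} = \sqrt{\left(\left(3 - 10\right) - 32300\right) + 148874} = \sqrt{\left(-7 - 32300\right) + 148874} = \sqrt{-32307 + 148874} = \sqrt{116567}$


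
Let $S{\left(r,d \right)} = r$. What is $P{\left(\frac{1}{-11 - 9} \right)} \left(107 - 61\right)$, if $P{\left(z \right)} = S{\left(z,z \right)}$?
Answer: $- \frac{23}{10} \approx -2.3$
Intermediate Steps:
$P{\left(z \right)} = z$
$P{\left(\frac{1}{-11 - 9} \right)} \left(107 - 61\right) = \frac{107 - 61}{-11 - 9} = \frac{1}{-20} \cdot 46 = \left(- \frac{1}{20}\right) 46 = - \frac{23}{10}$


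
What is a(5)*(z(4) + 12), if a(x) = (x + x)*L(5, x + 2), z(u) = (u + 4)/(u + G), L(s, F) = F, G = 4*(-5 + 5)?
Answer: 980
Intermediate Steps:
G = 0 (G = 4*0 = 0)
z(u) = (4 + u)/u (z(u) = (u + 4)/(u + 0) = (4 + u)/u)
a(x) = 2*x*(2 + x) (a(x) = (x + x)*(x + 2) = (2*x)*(2 + x) = 2*x*(2 + x))
a(5)*(z(4) + 12) = (2*5*(2 + 5))*((4 + 4)/4 + 12) = (2*5*7)*((¼)*8 + 12) = 70*(2 + 12) = 70*14 = 980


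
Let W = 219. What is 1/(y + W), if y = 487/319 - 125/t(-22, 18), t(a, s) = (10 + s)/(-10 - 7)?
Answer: 8932/2647619 ≈ 0.0033736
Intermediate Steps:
t(a, s) = -10/17 - s/17 (t(a, s) = (10 + s)/(-17) = (10 + s)*(-1/17) = -10/17 - s/17)
y = 691511/8932 (y = 487/319 - 125/(-10/17 - 1/17*18) = 487*(1/319) - 125/(-10/17 - 18/17) = 487/319 - 125/(-28/17) = 487/319 - 125*(-17/28) = 487/319 + 2125/28 = 691511/8932 ≈ 77.420)
1/(y + W) = 1/(691511/8932 + 219) = 1/(2647619/8932) = 8932/2647619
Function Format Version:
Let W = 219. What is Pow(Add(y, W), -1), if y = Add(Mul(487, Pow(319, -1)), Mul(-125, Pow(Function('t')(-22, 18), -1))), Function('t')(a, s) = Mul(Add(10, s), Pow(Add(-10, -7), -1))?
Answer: Rational(8932, 2647619) ≈ 0.0033736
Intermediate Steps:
Function('t')(a, s) = Add(Rational(-10, 17), Mul(Rational(-1, 17), s)) (Function('t')(a, s) = Mul(Add(10, s), Pow(-17, -1)) = Mul(Add(10, s), Rational(-1, 17)) = Add(Rational(-10, 17), Mul(Rational(-1, 17), s)))
y = Rational(691511, 8932) (y = Add(Mul(487, Pow(319, -1)), Mul(-125, Pow(Add(Rational(-10, 17), Mul(Rational(-1, 17), 18)), -1))) = Add(Mul(487, Rational(1, 319)), Mul(-125, Pow(Add(Rational(-10, 17), Rational(-18, 17)), -1))) = Add(Rational(487, 319), Mul(-125, Pow(Rational(-28, 17), -1))) = Add(Rational(487, 319), Mul(-125, Rational(-17, 28))) = Add(Rational(487, 319), Rational(2125, 28)) = Rational(691511, 8932) ≈ 77.420)
Pow(Add(y, W), -1) = Pow(Add(Rational(691511, 8932), 219), -1) = Pow(Rational(2647619, 8932), -1) = Rational(8932, 2647619)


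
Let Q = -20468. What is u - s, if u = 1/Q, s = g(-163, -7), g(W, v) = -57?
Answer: 1166675/20468 ≈ 57.000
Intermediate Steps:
s = -57
u = -1/20468 (u = 1/(-20468) = -1/20468 ≈ -4.8857e-5)
u - s = -1/20468 - 1*(-57) = -1/20468 + 57 = 1166675/20468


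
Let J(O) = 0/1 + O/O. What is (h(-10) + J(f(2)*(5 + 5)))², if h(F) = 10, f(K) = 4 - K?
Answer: 121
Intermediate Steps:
J(O) = 1 (J(O) = 0*1 + 1 = 0 + 1 = 1)
(h(-10) + J(f(2)*(5 + 5)))² = (10 + 1)² = 11² = 121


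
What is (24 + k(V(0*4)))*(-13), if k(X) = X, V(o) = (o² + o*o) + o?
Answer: -312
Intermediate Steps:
V(o) = o + 2*o² (V(o) = (o² + o²) + o = 2*o² + o = o + 2*o²)
(24 + k(V(0*4)))*(-13) = (24 + (0*4)*(1 + 2*(0*4)))*(-13) = (24 + 0*(1 + 2*0))*(-13) = (24 + 0*(1 + 0))*(-13) = (24 + 0*1)*(-13) = (24 + 0)*(-13) = 24*(-13) = -312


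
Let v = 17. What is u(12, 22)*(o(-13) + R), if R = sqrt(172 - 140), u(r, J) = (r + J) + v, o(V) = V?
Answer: -663 + 204*sqrt(2) ≈ -374.50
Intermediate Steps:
u(r, J) = 17 + J + r (u(r, J) = (r + J) + 17 = (J + r) + 17 = 17 + J + r)
R = 4*sqrt(2) (R = sqrt(32) = 4*sqrt(2) ≈ 5.6569)
u(12, 22)*(o(-13) + R) = (17 + 22 + 12)*(-13 + 4*sqrt(2)) = 51*(-13 + 4*sqrt(2)) = -663 + 204*sqrt(2)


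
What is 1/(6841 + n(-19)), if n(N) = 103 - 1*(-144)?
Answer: 1/7088 ≈ 0.00014108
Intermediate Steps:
n(N) = 247 (n(N) = 103 + 144 = 247)
1/(6841 + n(-19)) = 1/(6841 + 247) = 1/7088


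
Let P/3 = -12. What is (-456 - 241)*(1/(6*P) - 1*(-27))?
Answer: -4064207/216 ≈ -18816.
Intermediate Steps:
P = -36 (P = 3*(-12) = -36)
(-456 - 241)*(1/(6*P) - 1*(-27)) = (-456 - 241)*(1/(6*(-36)) - 1*(-27)) = -697*(1/(-216) + 27) = -697*(-1/216 + 27) = -697*5831/216 = -4064207/216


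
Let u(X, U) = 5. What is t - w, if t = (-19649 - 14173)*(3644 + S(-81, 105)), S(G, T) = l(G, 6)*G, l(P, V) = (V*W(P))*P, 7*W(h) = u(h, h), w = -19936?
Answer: -7519776284/7 ≈ -1.0743e+9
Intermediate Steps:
W(h) = 5/7 (W(h) = (1/7)*5 = 5/7)
l(P, V) = 5*P*V/7 (l(P, V) = (V*(5/7))*P = (5*V/7)*P = 5*P*V/7)
S(G, T) = 30*G**2/7 (S(G, T) = ((5/7)*G*6)*G = (30*G/7)*G = 30*G**2/7)
t = -7519915836/7 (t = (-19649 - 14173)*(3644 + (30/7)*(-81)**2) = -33822*(3644 + (30/7)*6561) = -33822*(3644 + 196830/7) = -33822*222338/7 = -7519915836/7 ≈ -1.0743e+9)
t - w = -7519915836/7 - 1*(-19936) = -7519915836/7 + 19936 = -7519776284/7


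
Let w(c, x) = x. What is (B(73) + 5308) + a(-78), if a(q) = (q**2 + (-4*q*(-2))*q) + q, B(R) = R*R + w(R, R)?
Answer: 65388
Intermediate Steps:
B(R) = R + R**2 (B(R) = R*R + R = R**2 + R = R + R**2)
a(q) = q + 9*q**2 (a(q) = (q**2 + (8*q)*q) + q = (q**2 + 8*q**2) + q = 9*q**2 + q = q + 9*q**2)
(B(73) + 5308) + a(-78) = (73*(1 + 73) + 5308) - 78*(1 + 9*(-78)) = (73*74 + 5308) - 78*(1 - 702) = (5402 + 5308) - 78*(-701) = 10710 + 54678 = 65388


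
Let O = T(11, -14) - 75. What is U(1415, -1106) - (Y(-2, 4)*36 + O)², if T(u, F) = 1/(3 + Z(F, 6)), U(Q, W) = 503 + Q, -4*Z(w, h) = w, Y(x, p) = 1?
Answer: 69117/169 ≈ 408.98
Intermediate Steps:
Z(w, h) = -w/4
T(u, F) = 1/(3 - F/4)
O = -973/13 (O = -4/(-12 - 14) - 75 = -4/(-26) - 75 = -4*(-1/26) - 75 = 2/13 - 75 = -973/13 ≈ -74.846)
U(1415, -1106) - (Y(-2, 4)*36 + O)² = (503 + 1415) - (1*36 - 973/13)² = 1918 - (36 - 973/13)² = 1918 - (-505/13)² = 1918 - 1*255025/169 = 1918 - 255025/169 = 69117/169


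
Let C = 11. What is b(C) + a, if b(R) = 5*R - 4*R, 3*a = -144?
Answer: -37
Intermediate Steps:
a = -48 (a = (⅓)*(-144) = -48)
b(R) = R
b(C) + a = 11 - 48 = -37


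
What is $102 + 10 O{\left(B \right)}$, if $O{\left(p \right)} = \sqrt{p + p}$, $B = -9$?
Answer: $102 + 30 i \sqrt{2} \approx 102.0 + 42.426 i$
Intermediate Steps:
$O{\left(p \right)} = \sqrt{2} \sqrt{p}$ ($O{\left(p \right)} = \sqrt{2 p} = \sqrt{2} \sqrt{p}$)
$102 + 10 O{\left(B \right)} = 102 + 10 \sqrt{2} \sqrt{-9} = 102 + 10 \sqrt{2} \cdot 3 i = 102 + 10 \cdot 3 i \sqrt{2} = 102 + 30 i \sqrt{2}$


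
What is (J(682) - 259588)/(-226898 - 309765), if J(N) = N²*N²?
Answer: -216340075788/536663 ≈ -4.0312e+5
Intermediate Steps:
J(N) = N⁴
(J(682) - 259588)/(-226898 - 309765) = (682⁴ - 259588)/(-226898 - 309765) = (216340335376 - 259588)/(-536663) = 216340075788*(-1/536663) = -216340075788/536663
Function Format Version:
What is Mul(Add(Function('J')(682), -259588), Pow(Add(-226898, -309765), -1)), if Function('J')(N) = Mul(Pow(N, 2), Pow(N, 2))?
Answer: Rational(-216340075788, 536663) ≈ -4.0312e+5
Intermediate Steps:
Function('J')(N) = Pow(N, 4)
Mul(Add(Function('J')(682), -259588), Pow(Add(-226898, -309765), -1)) = Mul(Add(Pow(682, 4), -259588), Pow(Add(-226898, -309765), -1)) = Mul(Add(216340335376, -259588), Pow(-536663, -1)) = Mul(216340075788, Rational(-1, 536663)) = Rational(-216340075788, 536663)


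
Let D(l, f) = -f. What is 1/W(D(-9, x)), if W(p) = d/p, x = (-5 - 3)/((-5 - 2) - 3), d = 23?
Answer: -4/115 ≈ -0.034783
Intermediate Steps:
x = ⅘ (x = -8/(-7 - 3) = -8/(-10) = -8*(-⅒) = ⅘ ≈ 0.80000)
W(p) = 23/p
1/W(D(-9, x)) = 1/(23/((-1*⅘))) = 1/(23/(-⅘)) = 1/(23*(-5/4)) = 1/(-115/4) = -4/115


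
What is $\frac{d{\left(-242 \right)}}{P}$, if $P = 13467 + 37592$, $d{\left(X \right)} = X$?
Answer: $- \frac{242}{51059} \approx -0.0047396$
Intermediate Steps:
$P = 51059$
$\frac{d{\left(-242 \right)}}{P} = - \frac{242}{51059}$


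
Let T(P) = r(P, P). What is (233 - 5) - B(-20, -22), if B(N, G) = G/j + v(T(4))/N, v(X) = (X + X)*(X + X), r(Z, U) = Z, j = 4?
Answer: 2367/10 ≈ 236.70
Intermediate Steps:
T(P) = P
v(X) = 4*X² (v(X) = (2*X)*(2*X) = 4*X²)
B(N, G) = 64/N + G/4 (B(N, G) = G/4 + (4*4²)/N = G*(¼) + (4*16)/N = G/4 + 64/N = 64/N + G/4)
(233 - 5) - B(-20, -22) = (233 - 5) - (64/(-20) + (¼)*(-22)) = 228 - (64*(-1/20) - 11/2) = 228 - (-16/5 - 11/2) = 228 - 1*(-87/10) = 228 + 87/10 = 2367/10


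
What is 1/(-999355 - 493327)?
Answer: -1/1492682 ≈ -6.6993e-7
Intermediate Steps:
1/(-999355 - 493327) = 1/(-1492682) = -1/1492682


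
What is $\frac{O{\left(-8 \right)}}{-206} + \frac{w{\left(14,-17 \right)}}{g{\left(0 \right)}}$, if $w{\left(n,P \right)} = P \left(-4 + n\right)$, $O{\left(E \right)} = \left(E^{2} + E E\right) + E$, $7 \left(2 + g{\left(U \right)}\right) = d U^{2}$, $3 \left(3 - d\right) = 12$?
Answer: $\frac{8695}{103} \approx 84.417$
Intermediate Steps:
$d = -1$ ($d = 3 - 4 = -1$)
$g{\left(U \right)} = -2 - \frac{U^{2}}{7}$ ($g{\left(U \right)} = -2 + \frac{\left(-1\right) U^{2}}{7} = -2 - \frac{U^{2}}{7}$)
$O{\left(E \right)} = E + 2 E^{2}$ ($O{\left(E \right)} = \left(E^{2} + E^{2}\right) + E = 2 E^{2} + E = E + 2 E^{2}$)
$\frac{O{\left(-8 \right)}}{-206} + \frac{w{\left(14,-17 \right)}}{g{\left(0 \right)}} = \frac{\left(-8\right) \left(1 + 2 \left(-8\right)\right)}{-206} + \frac{\left(-17\right) \left(-4 + 14\right)}{-2 - \frac{0^{2}}{7}} = - 8 \left(1 - 16\right) \left(- \frac{1}{206}\right) + \frac{\left(-17\right) 10}{-2 - 0} = \left(-8\right) \left(-15\right) \left(- \frac{1}{206}\right) - \frac{170}{-2 + 0} = 120 \left(- \frac{1}{206}\right) - \frac{170}{-2} = - \frac{60}{103} - -85 = - \frac{60}{103} + 85 = \frac{8695}{103}$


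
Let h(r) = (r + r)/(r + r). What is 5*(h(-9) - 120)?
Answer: -595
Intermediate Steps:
h(r) = 1 (h(r) = (2*r)/((2*r)) = (2*r)*(1/(2*r)) = 1)
5*(h(-9) - 120) = 5*(1 - 120) = 5*(-119) = -595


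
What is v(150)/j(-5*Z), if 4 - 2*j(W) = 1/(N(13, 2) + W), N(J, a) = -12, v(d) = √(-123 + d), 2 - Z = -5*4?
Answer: 244*√3/163 ≈ 2.5928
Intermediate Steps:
Z = 22 (Z = 2 - (-5)*4 = 2 - 1*(-20) = 2 + 20 = 22)
j(W) = 2 - 1/(2*(-12 + W))
v(150)/j(-5*Z) = √(-123 + 150)/(((-49 + 4*(-5*22))/(2*(-12 - 5*22)))) = √27/(((-49 + 4*(-110))/(2*(-12 - 110)))) = (3*√3)/(((½)*(-49 - 440)/(-122))) = (3*√3)/(((½)*(-1/122)*(-489))) = (3*√3)/(489/244) = (3*√3)*(244/489) = 244*√3/163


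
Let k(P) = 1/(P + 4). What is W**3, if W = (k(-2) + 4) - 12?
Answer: -3375/8 ≈ -421.88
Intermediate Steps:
k(P) = 1/(4 + P)
W = -15/2 (W = (1/(4 - 2) + 4) - 12 = (1/2 + 4) - 12 = 9/2 - 12 = -15/2 ≈ -7.5000)
W**3 = (-15/2)**3 = -3375/8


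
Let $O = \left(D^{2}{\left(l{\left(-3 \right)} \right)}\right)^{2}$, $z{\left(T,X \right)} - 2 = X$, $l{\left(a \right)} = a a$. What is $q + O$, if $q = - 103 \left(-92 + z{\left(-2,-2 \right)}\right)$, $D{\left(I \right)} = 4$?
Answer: $9732$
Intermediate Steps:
$l{\left(a \right)} = a^{2}$
$z{\left(T,X \right)} = 2 + X$
$O = 256$ ($O = \left(4^{2}\right)^{2} = 16^{2} = 256$)
$q = 9476$ ($q = - 103 \left(-92 + \left(2 - 2\right)\right) = - 103 \left(-92 + 0\right) = \left(-103\right) \left(-92\right) = 9476$)
$q + O = 9476 + 256 = 9732$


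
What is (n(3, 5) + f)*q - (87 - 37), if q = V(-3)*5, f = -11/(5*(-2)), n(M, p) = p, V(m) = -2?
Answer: -111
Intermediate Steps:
f = 11/10 (f = -11/(-10) = -11*(-1/10) = 11/10 ≈ 1.1000)
q = -10 (q = -2*5 = -10)
(n(3, 5) + f)*q - (87 - 37) = (5 + 11/10)*(-10) - (87 - 37) = (61/10)*(-10) - 1*50 = -61 - 50 = -111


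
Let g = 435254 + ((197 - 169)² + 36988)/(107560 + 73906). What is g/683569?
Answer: 39491920068/62022266077 ≈ 0.63674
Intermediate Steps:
g = 39491920068/90733 (g = 435254 + (28² + 36988)/181466 = 435254 + (784 + 36988)*(1/181466) = 435254 + 37772*(1/181466) = 435254 + 18886/90733 = 39491920068/90733 ≈ 4.3525e+5)
g/683569 = (39491920068/90733)/683569 = (39491920068/90733)*(1/683569) = 39491920068/62022266077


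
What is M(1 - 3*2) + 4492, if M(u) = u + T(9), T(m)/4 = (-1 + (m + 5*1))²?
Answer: 5163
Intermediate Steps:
T(m) = 4*(4 + m)² (T(m) = 4*(-1 + (m + 5*1))² = 4*(-1 + (m + 5))² = 4*(-1 + (5 + m))² = 4*(4 + m)²)
M(u) = 676 + u (M(u) = u + 4*(4 + 9)² = u + 4*13² = u + 4*169 = u + 676 = 676 + u)
M(1 - 3*2) + 4492 = (676 + (1 - 3*2)) + 4492 = (676 + (1 - 6)) + 4492 = (676 - 5) + 4492 = 671 + 4492 = 5163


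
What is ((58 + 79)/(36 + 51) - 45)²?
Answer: 14273284/7569 ≈ 1885.8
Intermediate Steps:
((58 + 79)/(36 + 51) - 45)² = (137/87 - 45)² = (-3778/87)² = 14273284/7569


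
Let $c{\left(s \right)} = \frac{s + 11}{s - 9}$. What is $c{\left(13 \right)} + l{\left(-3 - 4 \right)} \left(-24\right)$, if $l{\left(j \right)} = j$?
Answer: $174$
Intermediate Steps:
$c{\left(s \right)} = \frac{11 + s}{-9 + s}$
$c{\left(13 \right)} + l{\left(-3 - 4 \right)} \left(-24\right) = \frac{11 + 13}{-9 + 13} + \left(-3 - 4\right) \left(-24\right) = \frac{1}{4} \cdot 24 + \left(-3 - 4\right) \left(-24\right) = \frac{1}{4} \cdot 24 - -168 = 6 + 168 = 174$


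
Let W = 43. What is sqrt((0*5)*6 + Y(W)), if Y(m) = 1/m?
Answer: sqrt(43)/43 ≈ 0.15250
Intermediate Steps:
sqrt((0*5)*6 + Y(W)) = sqrt((0*5)*6 + 1/43) = sqrt(0*6 + 1/43) = sqrt(0 + 1/43) = sqrt(1/43) = sqrt(43)/43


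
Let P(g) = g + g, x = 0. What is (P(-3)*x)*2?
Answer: 0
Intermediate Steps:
P(g) = 2*g
(P(-3)*x)*2 = ((2*(-3))*0)*2 = -6*0*2 = 0*2 = 0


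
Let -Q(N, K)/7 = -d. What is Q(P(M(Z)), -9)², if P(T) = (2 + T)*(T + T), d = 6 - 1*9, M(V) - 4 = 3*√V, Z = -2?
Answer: 441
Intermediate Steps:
M(V) = 4 + 3*√V
d = -3 (d = 6 - 9 = -3)
P(T) = 2*T*(2 + T) (P(T) = (2 + T)*(2*T) = 2*T*(2 + T))
Q(N, K) = -21 (Q(N, K) = -(-7)*(-3) = -7*3 = -21)
Q(P(M(Z)), -9)² = (-21)² = 441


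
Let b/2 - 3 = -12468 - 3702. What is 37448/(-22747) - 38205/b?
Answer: -113931499/245167166 ≈ -0.46471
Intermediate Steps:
b = -32334 (b = 6 + 2*(-12468 - 3702) = 6 + 2*(-16170) = 6 - 32340 = -32334)
37448/(-22747) - 38205/b = 37448/(-22747) - 38205/(-32334) = 37448*(-1/22747) - 38205*(-1/32334) = -37448/22747 + 12735/10778 = -113931499/245167166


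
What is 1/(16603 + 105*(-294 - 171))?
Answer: -1/32222 ≈ -3.1035e-5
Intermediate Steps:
1/(16603 + 105*(-294 - 171)) = 1/(16603 + 105*(-465)) = 1/(16603 - 48825) = 1/(-32222) = -1/32222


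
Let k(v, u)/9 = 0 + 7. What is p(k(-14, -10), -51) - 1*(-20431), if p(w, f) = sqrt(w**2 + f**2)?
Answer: 20431 + 3*sqrt(730) ≈ 20512.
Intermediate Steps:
k(v, u) = 63 (k(v, u) = 9*(0 + 7) = 9*7 = 63)
p(w, f) = sqrt(f**2 + w**2)
p(k(-14, -10), -51) - 1*(-20431) = sqrt((-51)**2 + 63**2) - 1*(-20431) = sqrt(2601 + 3969) + 20431 = sqrt(6570) + 20431 = 3*sqrt(730) + 20431 = 20431 + 3*sqrt(730)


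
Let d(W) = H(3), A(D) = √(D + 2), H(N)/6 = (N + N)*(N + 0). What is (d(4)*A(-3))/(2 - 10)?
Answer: -27*I/2 ≈ -13.5*I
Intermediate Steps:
H(N) = 12*N² (H(N) = 6*((N + N)*(N + 0)) = 6*((2*N)*N) = 6*(2*N²) = 12*N²)
A(D) = √(2 + D)
d(W) = 108 (d(W) = 12*3² = 12*9 = 108)
(d(4)*A(-3))/(2 - 10) = (108*√(2 - 3))/(2 - 10) = (108*√(-1))/(-8) = (108*I)*(-⅛) = -27*I/2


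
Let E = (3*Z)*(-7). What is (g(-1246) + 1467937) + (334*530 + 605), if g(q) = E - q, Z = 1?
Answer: 1646787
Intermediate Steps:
E = -21 (E = (3*1)*(-7) = 3*(-7) = -21)
g(q) = -21 - q
(g(-1246) + 1467937) + (334*530 + 605) = ((-21 - 1*(-1246)) + 1467937) + (334*530 + 605) = ((-21 + 1246) + 1467937) + (177020 + 605) = (1225 + 1467937) + 177625 = 1469162 + 177625 = 1646787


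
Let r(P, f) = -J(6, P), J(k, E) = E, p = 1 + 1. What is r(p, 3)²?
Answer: 4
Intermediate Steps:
p = 2
r(P, f) = -P
r(p, 3)² = (-1*2)² = (-2)² = 4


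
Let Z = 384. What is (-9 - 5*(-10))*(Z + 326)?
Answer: 29110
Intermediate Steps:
(-9 - 5*(-10))*(Z + 326) = (-9 - 5*(-10))*(384 + 326) = (-9 + 50)*710 = 41*710 = 29110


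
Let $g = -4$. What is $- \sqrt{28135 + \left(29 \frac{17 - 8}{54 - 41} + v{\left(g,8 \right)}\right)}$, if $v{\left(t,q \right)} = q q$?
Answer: $- \frac{16 \sqrt{18629}}{13} \approx -167.99$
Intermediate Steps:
$v{\left(t,q \right)} = q^{2}$
$- \sqrt{28135 + \left(29 \frac{17 - 8}{54 - 41} + v{\left(g,8 \right)}\right)} = - \sqrt{28135 + \left(29 \frac{17 - 8}{54 - 41} + 8^{2}\right)} = - \sqrt{28135 + \left(29 \cdot \frac{9}{13} + 64\right)} = - \sqrt{28135 + \left(\frac{261}{13} + 64\right)} = - \sqrt{28135 + \frac{1093}{13}} = - \sqrt{\frac{366848}{13}} = - \frac{16 \sqrt{18629}}{13}$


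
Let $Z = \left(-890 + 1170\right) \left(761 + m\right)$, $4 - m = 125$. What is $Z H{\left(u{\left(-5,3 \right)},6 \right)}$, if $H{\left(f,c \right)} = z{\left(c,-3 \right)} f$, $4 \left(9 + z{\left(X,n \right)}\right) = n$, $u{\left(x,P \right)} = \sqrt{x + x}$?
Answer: $- 1747200 i \sqrt{10} \approx - 5.5251 \cdot 10^{6} i$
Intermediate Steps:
$u{\left(x,P \right)} = \sqrt{2} \sqrt{x}$ ($u{\left(x,P \right)} = \sqrt{2 x} = \sqrt{2} \sqrt{x}$)
$m = -121$ ($m = 4 - 125 = -121$)
$z{\left(X,n \right)} = -9 + \frac{n}{4}$
$H{\left(f,c \right)} = - \frac{39 f}{4}$ ($H{\left(f,c \right)} = \left(-9 + \frac{1}{4} \left(-3\right)\right) f = \left(-9 - \frac{3}{4}\right) f = - \frac{39 f}{4}$)
$Z = 179200$ ($Z = \left(-890 + 1170\right) \left(761 - 121\right) = 280 \cdot 640 = 179200$)
$Z H{\left(u{\left(-5,3 \right)},6 \right)} = 179200 \left(- \frac{39 \sqrt{2} \sqrt{-5}}{4}\right) = 179200 \left(- \frac{39 \sqrt{2} i \sqrt{5}}{4}\right) = 179200 \left(- \frac{39 i \sqrt{10}}{4}\right) = - 1747200 i \sqrt{10}$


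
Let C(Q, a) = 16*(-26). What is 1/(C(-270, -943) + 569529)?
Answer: 1/569113 ≈ 1.7571e-6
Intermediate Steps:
C(Q, a) = -416
1/(C(-270, -943) + 569529) = 1/(-416 + 569529) = 1/569113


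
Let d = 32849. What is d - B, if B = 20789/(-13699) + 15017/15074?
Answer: 6783384305877/206498726 ≈ 32850.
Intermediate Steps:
B = -107655503/206498726 (B = 20789*(-1/13699) + 15017*(1/15074) = -20789/13699 + 15017/15074 = -107655503/206498726 ≈ -0.52134)
d - B = 32849 - 1*(-107655503/206498726) = 32849 + 107655503/206498726 = 6783384305877/206498726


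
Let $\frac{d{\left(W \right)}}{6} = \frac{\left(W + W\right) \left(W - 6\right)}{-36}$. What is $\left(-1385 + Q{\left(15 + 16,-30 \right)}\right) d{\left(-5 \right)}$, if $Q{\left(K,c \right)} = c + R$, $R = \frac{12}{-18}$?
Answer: $\frac{233585}{9} \approx 25954.0$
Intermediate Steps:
$R = - \frac{2}{3}$ ($R = 12 \left(- \frac{1}{18}\right) = - \frac{2}{3} \approx -0.66667$)
$Q{\left(K,c \right)} = - \frac{2}{3} + c$ ($Q{\left(K,c \right)} = c - \frac{2}{3} = - \frac{2}{3} + c$)
$d{\left(W \right)} = - \frac{W \left(-6 + W\right)}{3}$ ($d{\left(W \right)} = 6 \frac{\left(W + W\right) \left(W - 6\right)}{-36} = 6 \cdot 2 W \left(-6 + W\right) \left(- \frac{1}{36}\right) = 6 \left(- \frac{W \left(-6 + W\right)}{18}\right) = - \frac{W \left(-6 + W\right)}{3}$)
$\left(-1385 + Q{\left(15 + 16,-30 \right)}\right) d{\left(-5 \right)} = \left(-1385 - \frac{92}{3}\right) \frac{1}{3} \left(-5\right) \left(6 - -5\right) = \left(-1385 - \frac{92}{3}\right) \frac{1}{3} \left(-5\right) \left(6 + 5\right) = - \frac{4247 \cdot \frac{1}{3} \left(-5\right) 11}{3} = \left(- \frac{4247}{3}\right) \left(- \frac{55}{3}\right) = \frac{233585}{9}$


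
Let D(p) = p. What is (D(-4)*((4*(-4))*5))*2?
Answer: 640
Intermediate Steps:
(D(-4)*((4*(-4))*5))*2 = -4*4*(-4)*5*2 = -(-64)*5*2 = -4*(-80)*2 = 320*2 = 640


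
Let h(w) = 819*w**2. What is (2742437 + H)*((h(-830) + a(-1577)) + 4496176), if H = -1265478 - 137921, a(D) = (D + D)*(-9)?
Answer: 761555985297156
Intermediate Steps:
a(D) = -18*D (a(D) = (2*D)*(-9) = -18*D)
H = -1403399
(2742437 + H)*((h(-830) + a(-1577)) + 4496176) = (2742437 - 1403399)*((819*(-830)**2 - 18*(-1577)) + 4496176) = 1339038*((819*688900 + 28386) + 4496176) = 1339038*((564209100 + 28386) + 4496176) = 1339038*(564237486 + 4496176) = 1339038*568733662 = 761555985297156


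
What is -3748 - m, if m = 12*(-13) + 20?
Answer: -3612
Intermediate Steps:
m = -136 (m = -156 + 20 = -136)
-3748 - m = -3748 - 1*(-136) = -3748 + 136 = -3612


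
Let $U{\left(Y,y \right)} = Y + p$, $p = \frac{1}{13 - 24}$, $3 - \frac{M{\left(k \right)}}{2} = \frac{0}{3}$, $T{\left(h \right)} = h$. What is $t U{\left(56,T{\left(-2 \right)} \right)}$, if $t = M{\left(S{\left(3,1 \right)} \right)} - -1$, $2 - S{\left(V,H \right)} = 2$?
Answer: $\frac{4305}{11} \approx 391.36$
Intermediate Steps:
$S{\left(V,H \right)} = 0$ ($S{\left(V,H \right)} = 2 - 2 = 0$)
$M{\left(k \right)} = 6$ ($M{\left(k \right)} = 6 - 2 \cdot \frac{0}{3} = 6 - 2 \cdot 0 \cdot \frac{1}{3} = 6 - 0 = 6 + 0 = 6$)
$p = - \frac{1}{11}$ ($p = \frac{1}{-11} = - \frac{1}{11} \approx -0.090909$)
$U{\left(Y,y \right)} = - \frac{1}{11} + Y$ ($U{\left(Y,y \right)} = Y - \frac{1}{11} = - \frac{1}{11} + Y$)
$t = 7$ ($t = 6 - -1 = 6 + 1 = 7$)
$t U{\left(56,T{\left(-2 \right)} \right)} = 7 \left(- \frac{1}{11} + 56\right) = 7 \cdot \frac{615}{11} = \frac{4305}{11}$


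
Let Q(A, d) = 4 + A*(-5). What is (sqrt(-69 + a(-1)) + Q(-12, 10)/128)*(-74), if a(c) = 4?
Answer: -37 - 74*I*sqrt(65) ≈ -37.0 - 596.61*I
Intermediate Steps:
Q(A, d) = 4 - 5*A
(sqrt(-69 + a(-1)) + Q(-12, 10)/128)*(-74) = (sqrt(-69 + 4) + (4 - 5*(-12))/128)*(-74) = (sqrt(-65) + (4 + 60)*(1/128))*(-74) = (I*sqrt(65) + 64*(1/128))*(-74) = (I*sqrt(65) + 1/2)*(-74) = (1/2 + I*sqrt(65))*(-74) = -37 - 74*I*sqrt(65)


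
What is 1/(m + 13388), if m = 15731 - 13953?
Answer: 1/15166 ≈ 6.5937e-5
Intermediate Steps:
m = 1778
1/(m + 13388) = 1/(1778 + 13388) = 1/15166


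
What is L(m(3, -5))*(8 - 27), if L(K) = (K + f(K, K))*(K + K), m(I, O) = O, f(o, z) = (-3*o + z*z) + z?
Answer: 5700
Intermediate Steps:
f(o, z) = z + z² - 3*o (f(o, z) = (-3*o + z²) + z = (z² - 3*o) + z = z + z² - 3*o)
L(K) = 2*K*(K² - K) (L(K) = (K + (K + K² - 3*K))*(K + K) = (K + (K² - 2*K))*(2*K) = (K² - K)*(2*K) = 2*K*(K² - K))
L(m(3, -5))*(8 - 27) = (2*(-5)²*(-1 - 5))*(8 - 27) = (2*25*(-6))*(-19) = -300*(-19) = 5700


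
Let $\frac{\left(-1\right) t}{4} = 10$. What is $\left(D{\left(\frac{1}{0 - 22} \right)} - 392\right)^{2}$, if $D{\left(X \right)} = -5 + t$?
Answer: $190969$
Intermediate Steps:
$t = -40$ ($t = \left(-4\right) 10 = -40$)
$D{\left(X \right)} = -45$ ($D{\left(X \right)} = -5 - 40 = -45$)
$\left(D{\left(\frac{1}{0 - 22} \right)} - 392\right)^{2} = \left(-45 - 392\right)^{2} = \left(-437\right)^{2} = 190969$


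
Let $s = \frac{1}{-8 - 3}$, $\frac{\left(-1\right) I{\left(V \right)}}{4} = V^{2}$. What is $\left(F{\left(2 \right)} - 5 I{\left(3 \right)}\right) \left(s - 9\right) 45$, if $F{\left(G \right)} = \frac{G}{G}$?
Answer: $- \frac{814500}{11} \approx -74046.0$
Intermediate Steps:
$F{\left(G \right)} = 1$
$I{\left(V \right)} = - 4 V^{2}$
$s = - \frac{1}{11}$ ($s = \frac{1}{-11} = - \frac{1}{11} \approx -0.090909$)
$\left(F{\left(2 \right)} - 5 I{\left(3 \right)}\right) \left(s - 9\right) 45 = \left(1 - 5 \left(- 4 \cdot 3^{2}\right)\right) \left(- \frac{1}{11} - 9\right) 45 = \left(1 - 5 \left(\left(-4\right) 9\right)\right) \left(- \frac{1}{11} - 9\right) 45 = \left(1 - -180\right) \left(- \frac{100}{11}\right) 45 = \left(1 + 180\right) \left(- \frac{100}{11}\right) 45 = 181 \left(- \frac{100}{11}\right) 45 = \left(- \frac{18100}{11}\right) 45 = - \frac{814500}{11}$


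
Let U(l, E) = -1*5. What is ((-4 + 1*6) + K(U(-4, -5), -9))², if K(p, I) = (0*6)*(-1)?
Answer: 4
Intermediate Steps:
U(l, E) = -5
K(p, I) = 0 (K(p, I) = 0*(-1) = 0)
((-4 + 1*6) + K(U(-4, -5), -9))² = ((-4 + 1*6) + 0)² = ((-4 + 6) + 0)² = (2 + 0)² = 2² = 4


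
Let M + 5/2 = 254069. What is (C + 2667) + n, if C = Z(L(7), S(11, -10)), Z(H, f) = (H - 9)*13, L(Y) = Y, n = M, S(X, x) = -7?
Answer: 513415/2 ≈ 2.5671e+5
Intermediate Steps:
M = 508133/2 (M = -5/2 + 254069 = 508133/2 ≈ 2.5407e+5)
n = 508133/2 ≈ 2.5407e+5
Z(H, f) = -117 + 13*H (Z(H, f) = (-9 + H)*13 = -117 + 13*H)
C = -26 (C = -117 + 13*7 = -117 + 91 = -26)
(C + 2667) + n = (-26 + 2667) + 508133/2 = 2641 + 508133/2 = 513415/2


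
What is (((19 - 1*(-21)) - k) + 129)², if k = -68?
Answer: 56169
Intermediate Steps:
(((19 - 1*(-21)) - k) + 129)² = (((19 - 1*(-21)) - 1*(-68)) + 129)² = (((19 + 21) + 68) + 129)² = ((40 + 68) + 129)² = (108 + 129)² = 237² = 56169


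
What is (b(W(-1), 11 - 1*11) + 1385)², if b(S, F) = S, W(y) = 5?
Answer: 1932100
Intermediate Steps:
(b(W(-1), 11 - 1*11) + 1385)² = (5 + 1385)² = 1390² = 1932100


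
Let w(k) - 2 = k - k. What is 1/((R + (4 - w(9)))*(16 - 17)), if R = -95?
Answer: 1/93 ≈ 0.010753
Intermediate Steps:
w(k) = 2 (w(k) = 2 + (k - k) = 2 + 0 = 2)
1/((R + (4 - w(9)))*(16 - 17)) = 1/((-95 + (4 - 1*2))*(16 - 17)) = 1/((-95 + (4 - 2))*(-1)) = -1/(-95 + 2) = -1/(-93) = -1/93*(-1) = 1/93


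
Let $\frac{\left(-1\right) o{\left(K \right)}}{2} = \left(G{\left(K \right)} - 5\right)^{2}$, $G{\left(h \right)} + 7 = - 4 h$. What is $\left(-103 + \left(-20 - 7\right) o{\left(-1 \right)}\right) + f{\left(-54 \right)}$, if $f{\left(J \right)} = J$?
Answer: $3299$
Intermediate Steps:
$G{\left(h \right)} = -7 - 4 h$
$o{\left(K \right)} = - 2 \left(-12 - 4 K\right)^{2}$ ($o{\left(K \right)} = - 2 \left(\left(-7 - 4 K\right) - 5\right)^{2} = - 2 \left(-12 - 4 K\right)^{2}$)
$\left(-103 + \left(-20 - 7\right) o{\left(-1 \right)}\right) + f{\left(-54 \right)} = \left(-103 + \left(-20 - 7\right) \left(- 32 \left(3 - 1\right)^{2}\right)\right) - 54 = \left(-103 - 27 \left(- 32 \cdot 2^{2}\right)\right) - 54 = \left(-103 - 27 \left(\left(-32\right) 4\right)\right) - 54 = \left(-103 - -3456\right) - 54 = \left(-103 + 3456\right) - 54 = 3353 - 54 = 3299$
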